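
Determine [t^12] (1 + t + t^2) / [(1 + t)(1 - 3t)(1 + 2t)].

The denominator gives the recurrence a_n = 7a_(n−2) + 6a_(n−3) for n ≥ 3; the numerator fixes a_0 = 1, a_1 = 1, a_2 = 8.
Iterating: 1, 1, 8, 13, 62, 139, 512, 1345, 4418, 12487, 38996, 113917, 347894, so a_12 = 347894.

347894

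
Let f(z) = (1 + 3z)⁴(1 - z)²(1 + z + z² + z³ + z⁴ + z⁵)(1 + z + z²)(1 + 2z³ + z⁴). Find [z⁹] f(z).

(1 + 3z)⁴ has coefficients 1,12,54,108,81 for degrees 0…4.
(1 - z)² has coefficients 1,-2,1,0,0,0,0,0,0,0 for degrees 0…9.
Multiplying by (1 + z + z² + z³ + z⁴ + z⁵) gives running coefficients 1,-1,0,0,0,0,-1,1,0,0 for degrees 0…9.
Multiplying by (1 + z + z²) gives running coefficients 1,0,0,-1,0,0,-1,0,0,1 for degrees 0…9.
Finally multiplying by (1 + 2z³ + z⁴), the product of all factors after the first has coefficients 1,0,0,1,1,0,-3,-1,0,-1 for degrees 0…9.
[z⁹] = 1·(-1) + 12·0 + 54·(-1) + 108·(-3) + 81·0 = -379.

-379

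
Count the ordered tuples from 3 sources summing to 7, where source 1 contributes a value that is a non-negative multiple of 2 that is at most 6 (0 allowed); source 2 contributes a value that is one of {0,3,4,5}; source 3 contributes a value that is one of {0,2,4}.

The generating function for the choices is (1 + z^2 + z^4 + z^6)·(1 + z^3 + z^4 + z^5)·(1 + z^2 + z^4); the count is [z^7].
(1 + z^2 + z^4 + z^6) has coefficients 1,0,1,0,1,0,1 for degrees 0…6.
(1 + z^3 + z^4 + z^5) has coefficients 1,0,0,1,1,1,0,0 for degrees 0…7.
Finally multiplying by (1 + z^2 + z^4), the product of all factors after the first has coefficients 1,0,1,1,2,2,1,2 for degrees 0…7.
[z^7] = 1·2 + 1·2 + 1·1 + 1·0 = 5.

5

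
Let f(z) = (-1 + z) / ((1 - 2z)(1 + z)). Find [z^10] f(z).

The denominator gives the recurrence a_n = a_(n−1) + 2a_(n−2) for n ≥ 3; the numerator fixes a_0 = -1, a_1 = 0, a_2 = -2.
Iterating: -1, 0, -2, -2, -6, -10, -22, -42, -86, -170, -342, so a_10 = -342.

-342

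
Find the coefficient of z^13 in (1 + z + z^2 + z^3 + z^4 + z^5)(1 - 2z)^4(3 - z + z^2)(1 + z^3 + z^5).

-88

(1 + z + z^2 + z^3 + z^4 + z^5) has coefficients 1,1,1,1,1,1 for degrees 0…5.
(1 - 2z)^4 has coefficients 1,-8,24,-32,16,0,0,0,0,0,0,0,0,0 for degrees 0…13.
Multiplying by (3 - z + z^2) gives running coefficients 3,-25,81,-128,104,-48,16,0,0,0,0,0,0,0 for degrees 0…13.
Finally multiplying by (1 + z^3 + z^5), the product of all factors after the first has coefficients 3,-25,81,-125,79,36,-137,185,-176,120,-48,16,0,0 for degrees 0…13.
[z^13] = 1·0 + 1·0 + 1·16 + 1·(-48) + 1·120 + 1·(-176) = -88.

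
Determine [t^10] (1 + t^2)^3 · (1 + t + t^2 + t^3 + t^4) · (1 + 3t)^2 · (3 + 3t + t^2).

(1 + t^2)^3 has coefficients 1,0,3,0,3,0,1 for degrees 0…6.
(1 + t + t^2 + t^3 + t^4) has coefficients 1,1,1,1,1,0,0,0,0,0,0 for degrees 0…10.
Multiplying by (1 + 3t)^2 gives running coefficients 1,7,16,16,16,15,9,0,0,0,0 for degrees 0…10.
Finally multiplying by (3 + 3t + t^2), the product of all factors after the first has coefficients 3,24,70,103,112,109,88,42,9,0,0 for degrees 0…10.
[t^10] = 1·0 + 3·9 + 3·88 + 1·112 = 403.

403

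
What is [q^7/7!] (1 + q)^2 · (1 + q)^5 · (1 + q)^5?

3991680

The EGF product rule gives c_7 = Σ_{k_1+k_2+k_3=7} C(7; k_1,k_2,k_3) · ∏ g_i(k_i), where (1+q)^2 gives the falling factorial (2)_k; (1+q)^5 gives the falling factorial (5)_k; (1+q)^5 gives the falling factorial (5)_k.
g_1(k) for k = 0…7: 1, 2, 2, 0, 0, 0, 0, 0.
g_2(k) for k = 0…7: 1, 5, 20, 60, 120, 120, 0, 0.
g_3(k) for k = 0…7: 1, 5, 20, 60, 120, 120, 0, 0.
First combine the last two factors: h(k) = Σ_j C(k,j)·g_2(j)·g_3(k−j) for k = 0…7: 1, 10, 90, 720, 5040, 30240, 151200, 604800.
c_7 = Σ_k C(7,k)·g_1(k)·h(7−k) = 1·1·604800 + 7·2·151200 + 21·2·30240 = 604800 + 2116800 + 1270080 = 3991680.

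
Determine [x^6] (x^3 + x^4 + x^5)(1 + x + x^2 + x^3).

3

(x^3 + x^4 + x^5) has coefficients 0,0,0,1,1,1 for degrees 0…5.
(1 + x + x^2 + x^3) has coefficients 1,1,1,1,0,0,0 for degrees 0…6.
[x^6] = 1·1 + 1·1 + 1·1 = 3.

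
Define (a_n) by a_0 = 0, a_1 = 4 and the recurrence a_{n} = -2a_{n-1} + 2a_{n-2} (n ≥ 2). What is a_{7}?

1312

The ordinary generating function has denominator 1 + 2x - 2x^2.
Iterating the recurrence: a_0,…,a_{7} = 0, 4, -8, 24, -64, 176, -480, 1312.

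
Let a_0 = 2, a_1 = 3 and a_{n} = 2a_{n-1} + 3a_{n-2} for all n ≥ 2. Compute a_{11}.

The ordinary generating function has denominator 1 - 2y - 3y^2.
Iterating the recurrence: a_0,…,a_{11} = 2, 3, 12, 33, 102, 303, 912, 2733, 8202, 24603, 73812, 221433.

221433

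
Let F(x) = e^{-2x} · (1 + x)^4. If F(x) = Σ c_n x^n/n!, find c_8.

The EGF product rule gives c_8 = Σ_{k_1+k_2=8} C(8; k_1,k_2) · ∏ g_i(k_i), where e^{-2x} gives (-2)^k; (1+x)^4 gives the falling factorial (4)_k.
g_1(k) for k = 0…8: 1, -2, 4, -8, 16, -32, 64, -128, 256.
g_2(k) for k = 0…8: 1, 4, 12, 24, 24, 0, 0, 0, 0.
c_8 = Σ_k C(8,k)·g_1(k)·g_2(8−k) = 70·16·24 + 56·(-32)·24 + 28·64·12 + 8·(-128)·4 + 1·256·1 = 26880 − 43008 + 21504 − 4096 + 256 = 1536.

1536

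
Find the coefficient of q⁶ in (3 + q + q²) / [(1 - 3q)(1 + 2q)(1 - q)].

2306

The denominator gives the recurrence a_n = 2a_(n−1) + 5a_(n−2) − 6a_(n−3) for n ≥ 3; the numerator fixes a_0 = 3, a_1 = 7, a_2 = 30.
Iterating: 3, 7, 30, 77, 262, 729, 2306, so a_6 = 2306.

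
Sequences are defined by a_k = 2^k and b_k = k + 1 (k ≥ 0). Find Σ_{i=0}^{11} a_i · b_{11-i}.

Write out a_i and b_{11-i} for i = 0,…,11 and sum the products.
Σ = 1·12 + 2·11 + 4·10 + 8·9 + 16·8 + 32·7 + 64·6 + 128·5 + 256·4 + 512·3 + 1024·2 + 2048·1 = 8178.

8178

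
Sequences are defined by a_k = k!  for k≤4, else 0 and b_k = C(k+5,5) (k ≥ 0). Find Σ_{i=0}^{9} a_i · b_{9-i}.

This is [x^9] in the product of the two ordinary generating functions.
Σ = 1·2002 + 1·1287 + 2·792 + 6·462 + 24·252 + 0·126 + 0·56 + 0·21 + 0·6 + 0·1 = 13693.

13693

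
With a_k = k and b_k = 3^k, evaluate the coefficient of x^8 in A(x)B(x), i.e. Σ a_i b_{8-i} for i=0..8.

This is [x^8] in the product of the two ordinary generating functions.
Σ = 0·6561 + 1·2187 + 2·729 + 3·243 + 4·81 + 5·27 + 6·9 + 7·3 + 8·1 = 4916.

4916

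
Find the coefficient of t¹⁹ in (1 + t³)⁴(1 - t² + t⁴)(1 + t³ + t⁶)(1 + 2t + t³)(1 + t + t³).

(1 + t³)⁴ has coefficients 1,0,0,4,0,0,6,0,0,4,0,0,1 for degrees 0…12.
(1 - t² + t⁴) has coefficients 1,0,-1,0,1,0,0,0,0,0,0,0,0,0,0,0,0,0,0,0 for degrees 0…19.
Multiplying by (1 + t³ + t⁶) gives running coefficients 1,0,-1,1,1,-1,1,1,-1,0,1,0,0,0,0,0,0,0,0,0 for degrees 0…19.
Multiplying by (1 + 2t + t³) gives running coefficients 1,2,-1,0,3,0,0,4,0,-1,2,1,0,1,0,0,0,0,0,0 for degrees 0…19.
Finally multiplying by (1 + t + t³), the product of all factors after the first has coefficients 1,3,1,0,5,2,0,7,4,-1,5,3,0,3,2,0,1,0,0,0 for degrees 0…19.
[t¹⁹] = 1·0 + 4·1 + 6·3 + 4·5 + 1·7 = 49.

49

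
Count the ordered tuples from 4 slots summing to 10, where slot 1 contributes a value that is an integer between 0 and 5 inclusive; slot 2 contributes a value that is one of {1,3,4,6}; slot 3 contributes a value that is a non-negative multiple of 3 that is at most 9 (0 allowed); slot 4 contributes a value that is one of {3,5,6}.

The generating function for the choices is (1 + x + x² + x³ + x⁴ + x⁵)·(x + x³ + x⁴ + x⁶)·(1 + x³ + x⁶ + x⁹)·(x³ + x⁵ + x⁶); the count is [x¹⁰].
(1 + x + x² + x³ + x⁴ + x⁵) has coefficients 1,1,1,1,1,1 for degrees 0…5.
(x + x³ + x⁴ + x⁶) has coefficients 0,1,0,1,1,0,1,0,0,0,0 for degrees 0…10.
Multiplying by (1 + x³ + x⁶ + x⁹) gives running coefficients 0,1,0,1,2,0,2,2,0,2,2 for degrees 0…10.
Finally multiplying by (x³ + x⁵ + x⁶), the product of all factors after the first has coefficients 0,0,0,0,1,0,2,3,1,5,4 for degrees 0…10.
[x¹⁰] = 1·4 + 1·5 + 1·1 + 1·3 + 1·2 + 1·0 = 15.

15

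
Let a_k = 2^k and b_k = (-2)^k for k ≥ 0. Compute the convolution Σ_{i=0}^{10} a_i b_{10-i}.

1024

The convolution is the t^10 coefficient of A(t)B(t).
Σ = 1·1024 + 2·(-512) + 4·256 + 8·(-128) + 16·64 + 32·(-32) + 64·16 + 128·(-8) + 256·4 + 512·(-2) + 1024·1 = 1024.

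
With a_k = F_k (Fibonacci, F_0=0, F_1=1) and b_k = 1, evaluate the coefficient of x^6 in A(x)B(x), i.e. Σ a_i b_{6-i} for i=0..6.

20

This is [x^6] in the product of the two ordinary generating functions.
Σ = 0·1 + 1·1 + 1·1 + 2·1 + 3·1 + 5·1 + 8·1 = 20.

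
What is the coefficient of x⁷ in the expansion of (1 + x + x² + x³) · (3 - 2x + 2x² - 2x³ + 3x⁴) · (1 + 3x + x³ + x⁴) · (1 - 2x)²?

(1 + x + x² + x³) has coefficients 1,1,1,1 for degrees 0…3.
(3 - 2x + 2x² - 2x³ + 3x⁴) has coefficients 3,-2,2,-2,3,0,0,0 for degrees 0…7.
Multiplying by (1 + 3x + x³ + x⁴) gives running coefficients 3,7,-4,7,-2,9,0,1 for degrees 0…7.
Finally multiplying by (1 - 2x)², the product of all factors after the first has coefficients 3,-5,-20,51,-46,45,-44,37 for degrees 0…7.
[x⁷] = 1·37 + 1·(-44) + 1·45 + 1·(-46) = -8.

-8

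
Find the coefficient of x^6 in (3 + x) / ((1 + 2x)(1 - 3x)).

The denominator gives the recurrence a_n = a_(n−1) + 6a_(n−2) for n ≥ 2; the numerator fixes a_0 = 3, a_1 = 4.
Iterating: 3, 4, 22, 46, 178, 454, 1522, so a_6 = 1522.

1522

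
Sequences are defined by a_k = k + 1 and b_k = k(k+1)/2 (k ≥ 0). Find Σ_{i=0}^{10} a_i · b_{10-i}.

The convolution is the t^10 coefficient of A(t)B(t).
Σ = 1·55 + 2·45 + 3·36 + 4·28 + 5·21 + 6·15 + 7·10 + 8·6 + 9·3 + 10·1 + 11·0 = 715.

715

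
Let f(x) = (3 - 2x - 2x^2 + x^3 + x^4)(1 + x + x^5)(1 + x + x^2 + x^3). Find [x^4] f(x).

(3 - 2x - 2x^2 + x^3 + x^4) has coefficients 3,-2,-2,1,1 for degrees 0…4.
(1 + x + x^5) has coefficients 1,1,0,0,0 for degrees 0…4.
Finally multiplying by (1 + x + x^2 + x^3), the product of all factors after the first has coefficients 1,2,2,2,1 for degrees 0…4.
[x^4] = 3·1 − 2·2 − 2·2 + 1·2 + 1·1 = -2.

-2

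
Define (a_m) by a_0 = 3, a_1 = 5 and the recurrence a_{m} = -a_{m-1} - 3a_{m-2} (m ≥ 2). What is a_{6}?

-89

The ordinary generating function has denominator 1 + y + 3y^2.
Iterating the recurrence: a_0,…,a_{6} = 3, 5, -14, -1, 43, -40, -89.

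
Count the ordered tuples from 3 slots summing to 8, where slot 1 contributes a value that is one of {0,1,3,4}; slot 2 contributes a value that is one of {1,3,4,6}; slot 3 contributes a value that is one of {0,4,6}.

5

The generating function for the choices is (1 + x + x³ + x⁴)·(x + x³ + x⁴ + x⁶)·(1 + x⁴ + x⁶); the count is [x⁸].
(1 + x + x³ + x⁴) has coefficients 1,1,0,1,1 for degrees 0…4.
(x + x³ + x⁴ + x⁶) has coefficients 0,1,0,1,1,0,1,0,0 for degrees 0…8.
Finally multiplying by (1 + x⁴ + x⁶), the product of all factors after the first has coefficients 0,1,0,1,1,1,1,2,1 for degrees 0…8.
[x⁸] = 1·1 + 1·2 + 1·1 + 1·1 = 5.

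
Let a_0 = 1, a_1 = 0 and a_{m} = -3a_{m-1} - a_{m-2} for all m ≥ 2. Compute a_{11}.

6765

The ordinary generating function has denominator 1 + 3y + y^2.
Iterating the recurrence: a_0,…,a_{11} = 1, 0, -1, 3, -8, 21, -55, 144, -377, 987, -2584, 6765.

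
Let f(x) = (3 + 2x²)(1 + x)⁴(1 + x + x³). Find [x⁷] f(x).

(3 + 2x²) has coefficients 3,0,2 for degrees 0…2.
(1 + x)⁴ has coefficients 1,4,6,4,1,0,0,0 for degrees 0…7.
Finally multiplying by (1 + x + x³), the product of all factors after the first has coefficients 1,5,10,11,9,7,4,1 for degrees 0…7.
[x⁷] = 3·1 + 2·7 = 17.

17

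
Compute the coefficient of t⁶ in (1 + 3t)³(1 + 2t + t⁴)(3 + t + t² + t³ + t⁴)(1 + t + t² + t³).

1093

(1 + 3t)³ has coefficients 1,9,27,27 for degrees 0…3.
(1 + 2t + t⁴) has coefficients 1,2,0,0,1,0,0 for degrees 0…6.
Multiplying by (3 + t + t² + t³ + t⁴) gives running coefficients 3,7,3,3,6,3,1 for degrees 0…6.
Finally multiplying by (1 + t + t² + t³), the product of all factors after the first has coefficients 3,10,13,16,19,15,13 for degrees 0…6.
[t⁶] = 1·13 + 9·15 + 27·19 + 27·16 = 1093.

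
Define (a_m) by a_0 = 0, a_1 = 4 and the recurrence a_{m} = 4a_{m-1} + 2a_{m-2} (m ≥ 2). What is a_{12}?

The ordinary generating function has denominator 1 - 4q - 2q^2.
Iterating the recurrence: a_0,…,a_{12} = 0, 4, 16, 72, 320, 1424, 6336, 28192, 125440, 558144, 2483456, 11050112, 49167360.

49167360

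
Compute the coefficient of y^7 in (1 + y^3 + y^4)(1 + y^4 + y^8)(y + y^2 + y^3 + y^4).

3

(1 + y^3 + y^4) has coefficients 1,0,0,1,1 for degrees 0…4.
(1 + y^4 + y^8) has coefficients 1,0,0,0,1,0,0,0 for degrees 0…7.
Finally multiplying by (y + y^2 + y^3 + y^4), the product of all factors after the first has coefficients 0,1,1,1,1,1,1,1 for degrees 0…7.
[y^7] = 1·1 + 1·1 + 1·1 = 3.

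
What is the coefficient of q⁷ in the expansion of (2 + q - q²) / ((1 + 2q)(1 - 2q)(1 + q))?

-64

The denominator gives the recurrence a_n = −a_(n−1) + 4a_(n−2) + 4a_(n−3) for n ≥ 3; the numerator fixes a_0 = 2, a_1 = -1, a_2 = 8.
Iterating: 2, -1, 8, -4, 32, -16, 128, -64, so a_7 = -64.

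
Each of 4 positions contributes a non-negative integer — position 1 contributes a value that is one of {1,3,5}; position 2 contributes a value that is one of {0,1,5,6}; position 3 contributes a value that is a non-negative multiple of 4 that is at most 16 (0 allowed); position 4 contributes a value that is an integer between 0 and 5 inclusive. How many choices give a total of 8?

11

The generating function for the choices is (y + y³ + y⁵)·(1 + y + y⁵ + y⁶)·(1 + y⁴ + y⁸ + y¹² + y¹⁶)·(1 + y + y² + y³ + y⁴ + y⁵); the count is [y⁸].
(y + y³ + y⁵) has coefficients 0,1,0,1,0,1 for degrees 0…5.
(1 + y + y⁵ + y⁶) has coefficients 1,1,0,0,0,1,1,0,0 for degrees 0…8.
Multiplying by (1 + y⁴ + y⁸ + y¹² + y¹⁶) gives running coefficients 1,1,0,0,1,2,1,0,1 for degrees 0…8.
Finally multiplying by (1 + y + y² + y³ + y⁴ + y⁵), the product of all factors after the first has coefficients 1,2,2,2,3,5,5,4,5 for degrees 0…8.
[y⁸] = 1·4 + 1·5 + 1·2 = 11.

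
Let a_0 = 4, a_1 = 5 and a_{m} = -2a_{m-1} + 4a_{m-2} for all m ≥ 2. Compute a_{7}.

64

The ordinary generating function has denominator 1 + 2q - 4q^2.
Iterating the recurrence: a_0,…,a_{7} = 4, 5, 6, 8, 8, 16, 0, 64.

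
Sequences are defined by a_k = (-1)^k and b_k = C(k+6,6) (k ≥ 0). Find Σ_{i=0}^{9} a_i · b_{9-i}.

3108

This is [x^9] in the product of the two ordinary generating functions.
Σ = 1·5005 − 1·3003 + 1·1716 − 1·924 + 1·462 − 1·210 + 1·84 − 1·28 + 1·7 − 1·1 = 3108.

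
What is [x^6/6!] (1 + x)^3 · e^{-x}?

The EGF product rule gives c_6 = Σ_{k_1+k_2=6} C(6; k_1,k_2) · ∏ g_i(k_i), where (1+x)^3 gives the falling factorial (3)_k; e^{-x} gives (-1)^k.
g_1(k) for k = 0…6: 1, 3, 6, 6, 0, 0, 0.
g_2(k) for k = 0…6: 1, -1, 1, -1, 1, -1, 1.
c_6 = Σ_k C(6,k)·g_1(k)·g_2(6−k) = 1·1·1 + 6·3·(-1) + 15·6·1 + 20·6·(-1) = 1 − 18 + 90 − 120 = -47.

-47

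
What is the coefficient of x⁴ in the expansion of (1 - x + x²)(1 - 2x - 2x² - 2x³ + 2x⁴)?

2

(1 - x + x²) has coefficients 1,-1,1 for degrees 0…2.
(1 - 2x - 2x² - 2x³ + 2x⁴) has coefficients 1,-2,-2,-2,2 for degrees 0…4.
[x⁴] = 1·2 − 1·(-2) + 1·(-2) = 2.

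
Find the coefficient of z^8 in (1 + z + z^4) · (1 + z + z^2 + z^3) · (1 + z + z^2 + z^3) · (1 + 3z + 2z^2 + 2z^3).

44

(1 + z + z^4) has coefficients 1,1,0,0,1 for degrees 0…4.
(1 + z + z^2 + z^3) has coefficients 1,1,1,1,0,0,0,0,0 for degrees 0…8.
Multiplying by (1 + z + z^2 + z^3) gives running coefficients 1,2,3,4,3,2,1,0,0 for degrees 0…8.
Finally multiplying by (1 + 3z + 2z^2 + 2z^3), the product of all factors after the first has coefficients 1,5,11,19,25,25,21,13,6 for degrees 0…8.
[z^8] = 1·6 + 1·13 + 1·25 = 44.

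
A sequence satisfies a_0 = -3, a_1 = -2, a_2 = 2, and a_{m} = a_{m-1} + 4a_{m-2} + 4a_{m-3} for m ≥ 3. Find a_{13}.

The ordinary generating function has denominator 1 - z - 4z^2 - 4z^3.
Iterating the recurrence: a_0,…,a_{13} = -3, -2, 2, -18, -18, -82, -226, -626, -1858, -5266, -15202, -43698, -125570, -361170.

-361170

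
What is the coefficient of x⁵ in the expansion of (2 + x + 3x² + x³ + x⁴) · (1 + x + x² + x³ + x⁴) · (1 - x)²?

-3

(2 + x + 3x² + x³ + x⁴) has coefficients 2,1,3,1,1 for degrees 0…4.
(1 + x + x² + x³ + x⁴) has coefficients 1,1,1,1,1,0 for degrees 0…5.
Finally multiplying by (1 - x)², the product of all factors after the first has coefficients 1,-1,0,0,0,-1 for degrees 0…5.
[x⁵] = 2·(-1) + 1·0 + 3·0 + 1·0 + 1·(-1) = -3.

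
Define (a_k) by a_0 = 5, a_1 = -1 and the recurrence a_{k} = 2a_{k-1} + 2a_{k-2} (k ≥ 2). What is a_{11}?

48608

The ordinary generating function has denominator 1 - 2t - 2t^2.
Iterating the recurrence: a_0,…,a_{11} = 5, -1, 8, 14, 44, 116, 320, 872, 2384, 6512, 17792, 48608.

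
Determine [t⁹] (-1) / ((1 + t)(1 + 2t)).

1023

Partial fractions give a closed form: a_n = (1)·(-1)^n + (-2)·(-2)^n.
At n = 9: a_9 = 1023.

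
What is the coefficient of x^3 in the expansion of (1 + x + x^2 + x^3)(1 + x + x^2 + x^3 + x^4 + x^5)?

(1 + x + x^2 + x^3) has coefficients 1,1,1,1 for degrees 0…3.
(1 + x + x^2 + x^3 + x^4 + x^5) has coefficients 1,1,1,1 for degrees 0…3.
[x^3] = 1·1 + 1·1 + 1·1 + 1·1 = 4.

4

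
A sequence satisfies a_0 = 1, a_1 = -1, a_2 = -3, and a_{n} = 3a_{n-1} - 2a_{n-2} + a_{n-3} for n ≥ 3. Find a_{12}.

The ordinary generating function has denominator 1 - 3y + 2y^2 - y^3.
Iterating the recurrence: a_0,…,a_{12} = 1, -1, -3, -6, -13, -30, -70, -163, -379, -881, -2048, -4761, -11068.

-11068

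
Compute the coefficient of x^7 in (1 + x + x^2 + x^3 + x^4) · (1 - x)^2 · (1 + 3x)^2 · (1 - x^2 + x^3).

-2

(1 + x + x^2 + x^3 + x^4) has coefficients 1,1,1,1,1 for degrees 0…4.
(1 - x)^2 has coefficients 1,-2,1,0,0,0,0,0 for degrees 0…7.
Multiplying by (1 + 3x)^2 gives running coefficients 1,4,-2,-12,9,0,0,0 for degrees 0…7.
Finally multiplying by (1 - x^2 + x^3), the product of all factors after the first has coefficients 1,4,-3,-15,15,10,-21,9 for degrees 0…7.
[x^7] = 1·9 + 1·(-21) + 1·10 + 1·15 + 1·(-15) = -2.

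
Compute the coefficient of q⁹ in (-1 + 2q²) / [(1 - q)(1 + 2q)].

171

The denominator gives the recurrence a_n = −a_(n−1) + 2a_(n−2) for n ≥ 3; the numerator fixes a_0 = -1, a_1 = 1, a_2 = -1.
Iterating: -1, 1, -1, 3, -5, 11, -21, 43, -85, 171, so a_9 = 171.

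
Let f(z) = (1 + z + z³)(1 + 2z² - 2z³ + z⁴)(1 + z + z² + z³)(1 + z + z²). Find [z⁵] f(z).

13

(1 + z + z³) has coefficients 1,1,0,1 for degrees 0…3.
(1 + 2z² - 2z³ + z⁴) has coefficients 1,0,2,-2,1,0 for degrees 0…5.
Multiplying by (1 + z + z² + z³) gives running coefficients 1,1,3,1,1,1 for degrees 0…5.
Finally multiplying by (1 + z + z²), the product of all factors after the first has coefficients 1,2,5,5,5,3 for degrees 0…5.
[z⁵] = 1·3 + 1·5 + 1·5 = 13.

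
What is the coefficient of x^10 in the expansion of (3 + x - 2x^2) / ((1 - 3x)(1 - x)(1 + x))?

206671

The denominator gives the recurrence a_n = 3a_(n−1) + a_(n−2) − 3a_(n−3) for n ≥ 3; the numerator fixes a_0 = 3, a_1 = 10, a_2 = 31.
Iterating: 3, 10, 31, 94, 283, 850, 2551, 7654, 22963, 68890, 206671, so a_10 = 206671.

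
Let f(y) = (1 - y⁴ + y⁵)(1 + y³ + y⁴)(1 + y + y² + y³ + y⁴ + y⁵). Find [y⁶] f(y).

(1 - y⁴ + y⁵) has coefficients 1,0,0,0,-1,1 for degrees 0…5.
(1 + y³ + y⁴) has coefficients 1,0,0,1,1,0,0 for degrees 0…6.
Finally multiplying by (1 + y + y² + y³ + y⁴ + y⁵), the product of all factors after the first has coefficients 1,1,1,2,3,3,2 for degrees 0…6.
[y⁶] = 1·2 − 1·1 + 1·1 = 2.

2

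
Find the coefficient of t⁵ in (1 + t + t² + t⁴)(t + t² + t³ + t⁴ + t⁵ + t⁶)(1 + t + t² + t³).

(1 + t + t² + t⁴) has coefficients 1,1,1,0,1 for degrees 0…4.
(t + t² + t³ + t⁴ + t⁵ + t⁶) has coefficients 0,1,1,1,1,1 for degrees 0…5.
Finally multiplying by (1 + t + t² + t³), the product of all factors after the first has coefficients 0,1,2,3,4,4 for degrees 0…5.
[t⁵] = 1·4 + 1·4 + 1·3 + 1·1 = 12.

12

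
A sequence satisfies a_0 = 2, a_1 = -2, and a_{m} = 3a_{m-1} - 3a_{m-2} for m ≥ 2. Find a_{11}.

1944

The ordinary generating function has denominator 1 - 3z + 3z^2.
Iterating the recurrence: a_0,…,a_{11} = 2, -2, -12, -30, -54, -72, -54, 54, 324, 810, 1458, 1944.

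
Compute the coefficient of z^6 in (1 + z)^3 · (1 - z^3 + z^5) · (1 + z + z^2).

-3

(1 + z)^3 has coefficients 1,3,3,1 for degrees 0…3.
(1 - z^3 + z^5) has coefficients 1,0,0,-1,0,1,0 for degrees 0…6.
Finally multiplying by (1 + z + z^2), the product of all factors after the first has coefficients 1,1,1,-1,-1,0,1 for degrees 0…6.
[z^6] = 1·1 + 3·0 + 3·(-1) + 1·(-1) = -3.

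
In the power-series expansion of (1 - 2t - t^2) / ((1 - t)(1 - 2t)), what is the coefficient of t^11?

The denominator gives the recurrence a_n = 3a_(n−1) − 2a_(n−2) for n ≥ 3; the numerator fixes a_0 = 1, a_1 = 1, a_2 = 0.
Iterating: 1, 1, 0, -2, -6, -14, -30, -62, -126, -254, -510, -1022, so a_11 = -1022.

-1022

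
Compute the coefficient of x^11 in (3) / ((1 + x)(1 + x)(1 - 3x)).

298926

The denominator gives the recurrence a_n = a_(n−1) + 5a_(n−2) + 3a_(n−3) for n ≥ 3; the numerator fixes a_0 = 3, a_1 = 3, a_2 = 18.
Iterating: 3, 3, 18, 42, 141, 405, 1236, 3684, 11079, 33207, 99654, 298926, so a_11 = 298926.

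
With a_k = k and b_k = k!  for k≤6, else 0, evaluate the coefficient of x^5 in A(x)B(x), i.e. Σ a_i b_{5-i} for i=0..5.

This is [x^5] in the product of the two ordinary generating functions.
Σ = 0·120 + 1·24 + 2·6 + 3·2 + 4·1 + 5·1 = 51.

51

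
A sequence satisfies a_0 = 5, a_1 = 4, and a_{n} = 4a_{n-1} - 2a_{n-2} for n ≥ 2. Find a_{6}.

The ordinary generating function has denominator 1 - 4q + 2q^2.
Iterating the recurrence: a_0,…,a_{6} = 5, 4, 6, 16, 52, 176, 600.

600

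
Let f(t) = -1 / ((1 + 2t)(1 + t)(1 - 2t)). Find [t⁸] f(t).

-341

The denominator gives the recurrence a_n = −a_(n−1) + 4a_(n−2) + 4a_(n−3) for n ≥ 3; the numerator fixes a_0 = -1, a_1 = 1, a_2 = -5.
Iterating: -1, 1, -5, 5, -21, 21, -85, 85, -341, so a_8 = -341.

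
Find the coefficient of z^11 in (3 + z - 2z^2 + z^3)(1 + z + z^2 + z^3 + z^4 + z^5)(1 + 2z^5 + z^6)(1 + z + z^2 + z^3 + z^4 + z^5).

48

(3 + z - 2z^2 + z^3) has coefficients 3,1,-2,1 for degrees 0…3.
(1 + z + z^2 + z^3 + z^4 + z^5) has coefficients 1,1,1,1,1,1,0,0,0,0,0,0 for degrees 0…11.
Multiplying by (1 + 2z^5 + z^6) gives running coefficients 1,1,1,1,1,3,3,3,3,3,3,1 for degrees 0…11.
Finally multiplying by (1 + z + z^2 + z^3 + z^4 + z^5), the product of all factors after the first has coefficients 1,2,3,4,5,8,10,12,14,16,18,16 for degrees 0…11.
[z^11] = 3·16 + 1·18 − 2·16 + 1·14 = 48.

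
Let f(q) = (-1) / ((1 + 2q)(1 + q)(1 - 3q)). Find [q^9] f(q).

-8448

Partial fractions give a closed form: a_n = (-4/5)·(-2)^n + (1/4)·(-1)^n + (-9/20)·3^n.
At n = 9: a_9 = -8448.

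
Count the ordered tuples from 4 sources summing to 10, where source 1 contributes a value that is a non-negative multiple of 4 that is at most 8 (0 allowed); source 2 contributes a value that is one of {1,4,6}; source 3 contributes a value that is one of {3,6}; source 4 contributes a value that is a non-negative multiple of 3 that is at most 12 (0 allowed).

4

The generating function for the choices is (1 + t⁴ + t⁸)·(t + t⁴ + t⁶)·(t³ + t⁶)·(1 + t³ + t⁶ + t⁹ + t¹²); the count is [t¹⁰].
(1 + t⁴ + t⁸) has coefficients 1,0,0,0,1,0,0,0,1 for degrees 0…8.
(t + t⁴ + t⁶) has coefficients 0,1,0,0,1,0,1,0,0,0,0 for degrees 0…10.
Multiplying by (t³ + t⁶) gives running coefficients 0,0,0,0,1,0,0,2,0,1,1 for degrees 0…10.
Finally multiplying by (1 + t³ + t⁶ + t⁹ + t¹²), the product of all factors after the first has coefficients 0,0,0,0,1,0,0,3,0,1,4 for degrees 0…10.
[t¹⁰] = 1·4 + 1·0 + 1·0 = 4.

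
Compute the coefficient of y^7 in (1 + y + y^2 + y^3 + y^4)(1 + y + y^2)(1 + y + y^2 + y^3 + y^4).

9

(1 + y + y^2 + y^3 + y^4) has coefficients 1,1,1,1,1 for degrees 0…4.
(1 + y + y^2) has coefficients 1,1,1,0,0,0,0,0 for degrees 0…7.
Finally multiplying by (1 + y + y^2 + y^3 + y^4), the product of all factors after the first has coefficients 1,2,3,3,3,2,1,0 for degrees 0…7.
[y^7] = 1·0 + 1·1 + 1·2 + 1·3 + 1·3 = 9.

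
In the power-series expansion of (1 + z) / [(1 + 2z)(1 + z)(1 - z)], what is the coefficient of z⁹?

-341

The denominator gives the recurrence a_n = −2a_(n−1) + a_(n−2) + 2a_(n−3) for n ≥ 3; the numerator fixes a_0 = 1, a_1 = -1, a_2 = 3.
Iterating: 1, -1, 3, -5, 11, -21, 43, -85, 171, -341, so a_9 = -341.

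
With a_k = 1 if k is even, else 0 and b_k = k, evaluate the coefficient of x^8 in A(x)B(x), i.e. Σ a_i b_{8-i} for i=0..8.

20

This is [x^8] in the product of the two ordinary generating functions.
Σ = 1·8 + 0·7 + 1·6 + 0·5 + 1·4 + 0·3 + 1·2 + 0·1 + 1·0 = 20.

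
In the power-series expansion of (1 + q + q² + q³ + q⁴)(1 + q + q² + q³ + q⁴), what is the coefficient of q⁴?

(1 + q + q² + q³ + q⁴) has coefficients 1,1,1,1,1 for degrees 0…4.
(1 + q + q² + q³ + q⁴) has coefficients 1,1,1,1,1 for degrees 0…4.
[q⁴] = 1·1 + 1·1 + 1·1 + 1·1 + 1·1 = 5.

5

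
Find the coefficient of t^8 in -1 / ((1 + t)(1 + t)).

The denominator gives the recurrence a_n = −2a_(n−1) − a_(n−2) for n ≥ 2; the numerator fixes a_0 = -1, a_1 = 2.
Iterating: -1, 2, -3, 4, -5, 6, -7, 8, -9, so a_8 = -9.

-9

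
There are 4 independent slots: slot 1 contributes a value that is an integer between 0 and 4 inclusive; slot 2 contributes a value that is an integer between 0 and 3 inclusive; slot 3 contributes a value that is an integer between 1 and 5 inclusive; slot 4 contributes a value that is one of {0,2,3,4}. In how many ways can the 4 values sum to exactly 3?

The generating function for the choices is (1 + q + q² + q³ + q⁴)·(1 + q + q² + q³)·(q + q² + q³ + q⁴ + q⁵)·(1 + q² + q³ + q⁴); the count is [q³].
(1 + q + q² + q³ + q⁴) has coefficients 1,1,1,1 for degrees 0…3.
(1 + q + q² + q³) has coefficients 1,1,1,1 for degrees 0…3.
Multiplying by (q + q² + q³ + q⁴ + q⁵) gives running coefficients 0,1,2,3 for degrees 0…3.
Finally multiplying by (1 + q² + q³ + q⁴), the product of all factors after the first has coefficients 0,1,2,4 for degrees 0…3.
[q³] = 1·4 + 1·2 + 1·1 + 1·0 = 7.

7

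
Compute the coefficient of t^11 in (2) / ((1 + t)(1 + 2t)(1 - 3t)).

Partial fractions give a closed form: a_n = (-1/2)·(-1)^n + (8/5)·(-2)^n + (9/10)·3^n.
At n = 11: a_11 = 156156.

156156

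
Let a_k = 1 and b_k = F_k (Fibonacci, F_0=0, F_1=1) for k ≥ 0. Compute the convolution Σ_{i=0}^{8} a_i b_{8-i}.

54

Write out a_i and b_{8-i} for i = 0,…,8 and sum the products.
Σ = 1·21 + 1·13 + 1·8 + 1·5 + 1·3 + 1·2 + 1·1 + 1·1 + 1·0 = 54.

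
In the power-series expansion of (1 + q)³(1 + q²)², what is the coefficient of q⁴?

7

(1 + q)³ has coefficients 1,3,3,1 for degrees 0…3.
(1 + q²)² has coefficients 1,0,2,0,1 for degrees 0…4.
[q⁴] = 1·1 + 3·0 + 3·2 + 1·0 = 7.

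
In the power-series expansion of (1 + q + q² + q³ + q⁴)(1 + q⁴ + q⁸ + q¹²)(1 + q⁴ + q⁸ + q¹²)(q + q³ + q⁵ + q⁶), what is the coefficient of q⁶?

5

(1 + q + q² + q³ + q⁴) has coefficients 1,1,1,1,1 for degrees 0…4.
(1 + q⁴ + q⁸ + q¹²) has coefficients 1,0,0,0,1,0,0 for degrees 0…6.
Multiplying by (1 + q⁴ + q⁸ + q¹²) gives running coefficients 1,0,0,0,2,0,0 for degrees 0…6.
Finally multiplying by (q + q³ + q⁵ + q⁶), the product of all factors after the first has coefficients 0,1,0,1,0,3,1 for degrees 0…6.
[q⁶] = 1·1 + 1·3 + 1·0 + 1·1 + 1·0 = 5.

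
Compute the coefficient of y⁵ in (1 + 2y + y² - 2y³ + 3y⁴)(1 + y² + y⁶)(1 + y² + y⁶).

-2

(1 + 2y + y² - 2y³ + 3y⁴) has coefficients 1,2,1,-2,3 for degrees 0…4.
(1 + y² + y⁶) has coefficients 1,0,1,0,0,0 for degrees 0…5.
Finally multiplying by (1 + y² + y⁶), the product of all factors after the first has coefficients 1,0,2,0,1,0 for degrees 0…5.
[y⁵] = 1·0 + 2·1 + 1·0 − 2·2 + 3·0 = -2.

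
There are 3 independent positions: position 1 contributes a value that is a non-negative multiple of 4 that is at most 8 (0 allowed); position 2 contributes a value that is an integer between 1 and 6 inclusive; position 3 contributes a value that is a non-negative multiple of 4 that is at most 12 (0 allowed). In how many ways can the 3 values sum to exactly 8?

The generating function for the choices is (1 + q^4 + q^8)·(q + q^2 + q^3 + q^4 + q^5 + q^6)·(1 + q^4 + q^8 + q^12); the count is [q^8].
(1 + q^4 + q^8) has coefficients 1,0,0,0,1,0,0,0,1 for degrees 0…8.
(q + q^2 + q^3 + q^4 + q^5 + q^6) has coefficients 0,1,1,1,1,1,1,0,0 for degrees 0…8.
Finally multiplying by (1 + q^4 + q^8 + q^12), the product of all factors after the first has coefficients 0,1,1,1,1,2,2,1,1 for degrees 0…8.
[q^8] = 1·1 + 1·1 + 1·0 = 2.

2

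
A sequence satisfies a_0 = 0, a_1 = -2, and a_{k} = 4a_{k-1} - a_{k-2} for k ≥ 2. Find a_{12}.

The ordinary generating function has denominator 1 - 4y + y^2.
Iterating the recurrence: a_0,…,a_{12} = 0, -2, -8, -30, -112, -418, -1560, -5822, -21728, -81090, -302632, -1129438, -4215120.

-4215120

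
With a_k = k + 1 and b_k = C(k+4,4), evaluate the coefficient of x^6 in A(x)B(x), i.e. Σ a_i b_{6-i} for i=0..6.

The convolution is the t^6 coefficient of A(t)B(t).
Σ = 1·210 + 2·126 + 3·70 + 4·35 + 5·15 + 6·5 + 7·1 = 924.

924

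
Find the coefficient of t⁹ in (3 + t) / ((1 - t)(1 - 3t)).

98413

Partial fractions give a closed form: a_n = (-2)·1^n + (5)·3^n.
At n = 9: a_9 = 98413.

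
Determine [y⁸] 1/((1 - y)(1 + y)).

1

Partial fractions give a closed form: a_n = (1/2)·1^n + (1/2)·(-1)^n.
At n = 8: a_8 = 1.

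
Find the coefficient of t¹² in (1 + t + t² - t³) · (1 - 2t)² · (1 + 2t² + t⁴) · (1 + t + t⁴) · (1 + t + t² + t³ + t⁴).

(1 + t + t² - t³) has coefficients 1,1,1,-1 for degrees 0…3.
(1 - 2t)² has coefficients 1,-4,4,0,0,0,0,0,0,0,0,0,0 for degrees 0…12.
Multiplying by (1 + 2t² + t⁴) gives running coefficients 1,-4,6,-8,9,-4,4,0,0,0,0,0,0 for degrees 0…12.
Multiplying by (1 + t + t⁴) gives running coefficients 1,-3,2,-2,2,1,6,-4,9,-4,4,0,0 for degrees 0…12.
Finally multiplying by (1 + t + t² + t³ + t⁴), the product of all factors after the first has coefficients 1,-2,0,-2,0,0,9,3,14,8,11,5,9 for degrees 0…12.
[t¹²] = 1·9 + 1·5 + 1·11 − 1·8 = 17.

17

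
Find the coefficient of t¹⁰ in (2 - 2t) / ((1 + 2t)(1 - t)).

2048

Partial fractions give a closed form: a_n = (2)·(-2)^n.
At n = 10: a_10 = 2048.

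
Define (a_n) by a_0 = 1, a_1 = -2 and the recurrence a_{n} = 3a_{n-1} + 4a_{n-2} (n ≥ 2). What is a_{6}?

-818

The ordinary generating function has denominator 1 - 3q - 4q^2.
Iterating the recurrence: a_0,…,a_{6} = 1, -2, -2, -14, -50, -206, -818.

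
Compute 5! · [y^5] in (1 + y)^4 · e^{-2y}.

48

The EGF product rule gives c_5 = Σ_{k_1+k_2=5} C(5; k_1,k_2) · ∏ g_i(k_i), where (1+y)^4 gives the falling factorial (4)_k; e^{-2y} gives (-2)^k.
g_1(k) for k = 0…5: 1, 4, 12, 24, 24, 0.
g_2(k) for k = 0…5: 1, -2, 4, -8, 16, -32.
c_5 = Σ_k C(5,k)·g_1(k)·g_2(5−k) = 1·1·(-32) + 5·4·16 + 10·12·(-8) + 10·24·4 + 5·24·(-2) = −32 + 320 − 960 + 960 − 240 = 48.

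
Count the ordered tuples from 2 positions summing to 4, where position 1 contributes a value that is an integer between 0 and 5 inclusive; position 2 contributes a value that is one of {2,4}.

The generating function for the choices is (1 + q + q^2 + q^3 + q^4 + q^5)·(q^2 + q^4); the count is [q^4].
(1 + q + q^2 + q^3 + q^4 + q^5) has coefficients 1,1,1,1,1 for degrees 0…4.
(q^2 + q^4) has coefficients 0,0,1,0,1 for degrees 0…4.
[q^4] = 1·1 + 1·0 + 1·1 + 1·0 + 1·0 = 2.

2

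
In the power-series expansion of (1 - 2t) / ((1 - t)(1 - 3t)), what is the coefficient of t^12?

Partial fractions give a closed form: a_n = (1/2)·1^n + (1/2)·3^n.
At n = 12: a_12 = 265721.

265721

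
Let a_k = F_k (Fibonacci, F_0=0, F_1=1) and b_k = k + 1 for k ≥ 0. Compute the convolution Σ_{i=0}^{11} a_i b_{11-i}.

596

This is [x^11] in the product of the two ordinary generating functions.
Σ = 0·12 + 1·11 + 1·10 + 2·9 + 3·8 + 5·7 + 8·6 + 13·5 + 21·4 + 34·3 + 55·2 + 89·1 = 596.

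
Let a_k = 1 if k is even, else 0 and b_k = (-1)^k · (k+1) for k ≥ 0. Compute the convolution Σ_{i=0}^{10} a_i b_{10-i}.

This is [x^10] in the product of the two ordinary generating functions.
Σ = 1·11 + 0·(-10) + 1·9 + 0·(-8) + 1·7 + 0·(-6) + 1·5 + 0·(-4) + 1·3 + 0·(-2) + 1·1 = 36.

36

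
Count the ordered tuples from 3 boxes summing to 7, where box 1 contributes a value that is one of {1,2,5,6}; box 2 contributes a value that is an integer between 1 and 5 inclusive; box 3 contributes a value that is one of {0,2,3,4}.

9

The generating function for the choices is (t + t^2 + t^5 + t^6)·(t + t^2 + t^3 + t^4 + t^5)·(1 + t^2 + t^3 + t^4); the count is [t^7].
(t + t^2 + t^5 + t^6) has coefficients 0,1,1,0,0,1,1 for degrees 0…6.
(t + t^2 + t^3 + t^4 + t^5) has coefficients 0,1,1,1,1,1,0,0 for degrees 0…7.
Finally multiplying by (1 + t^2 + t^3 + t^4), the product of all factors after the first has coefficients 0,1,1,2,3,4,3,3 for degrees 0…7.
[t^7] = 1·3 + 1·4 + 1·1 + 1·1 = 9.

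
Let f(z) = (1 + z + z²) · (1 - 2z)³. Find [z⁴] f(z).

(1 + z + z²) has coefficients 1,1,1 for degrees 0…2.
(1 - 2z)³ has coefficients 1,-6,12,-8,0 for degrees 0…4.
[z⁴] = 1·0 + 1·(-8) + 1·12 = 4.

4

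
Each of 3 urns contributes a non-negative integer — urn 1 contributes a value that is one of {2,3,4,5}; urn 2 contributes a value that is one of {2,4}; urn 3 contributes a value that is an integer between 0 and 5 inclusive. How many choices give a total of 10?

The generating function for the choices is (x^2 + x^3 + x^4 + x^5)·(x^2 + x^4)·(1 + x + x^2 + x^3 + x^4 + x^5); the count is [x^10].
(x^2 + x^3 + x^4 + x^5) has coefficients 0,0,1,1,1,1 for degrees 0…5.
(x^2 + x^4) has coefficients 0,0,1,0,1,0,0,0,0,0,0 for degrees 0…10.
Finally multiplying by (1 + x + x^2 + x^3 + x^4 + x^5), the product of all factors after the first has coefficients 0,0,1,1,2,2,2,2,1,1,0 for degrees 0…10.
[x^10] = 1·1 + 1·2 + 1·2 + 1·2 = 7.

7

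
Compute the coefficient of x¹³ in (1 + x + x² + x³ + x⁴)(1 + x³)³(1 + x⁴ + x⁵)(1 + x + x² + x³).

(1 + x + x² + x³ + x⁴) has coefficients 1,1,1,1,1 for degrees 0…4.
(1 + x³)³ has coefficients 1,0,0,3,0,0,3,0,0,1,0,0,0,0 for degrees 0…13.
Multiplying by (1 + x⁴ + x⁵) gives running coefficients 1,0,0,3,1,1,3,3,3,1,3,3,0,1 for degrees 0…13.
Finally multiplying by (1 + x + x² + x³), the product of all factors after the first has coefficients 1,1,1,4,4,5,8,8,10,10,10,10,7,7 for degrees 0…13.
[x¹³] = 1·7 + 1·7 + 1·10 + 1·10 + 1·10 = 44.

44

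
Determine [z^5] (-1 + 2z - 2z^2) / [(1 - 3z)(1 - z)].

The denominator gives the recurrence a_n = 4a_(n−1) − 3a_(n−2) for n ≥ 3; the numerator fixes a_0 = -1, a_1 = -2, a_2 = -7.
Iterating: -1, -2, -7, -22, -67, -202, so a_5 = -202.

-202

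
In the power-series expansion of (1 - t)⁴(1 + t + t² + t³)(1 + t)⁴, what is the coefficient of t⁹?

(1 - t)⁴ has coefficients 1,-4,6,-4,1 for degrees 0…4.
(1 + t + t² + t³) has coefficients 1,1,1,1,0,0,0,0,0,0 for degrees 0…9.
Finally multiplying by (1 + t)⁴, the product of all factors after the first has coefficients 1,5,11,15,15,11,5,1,0,0 for degrees 0…9.
[t⁹] = 1·0 − 4·0 + 6·1 − 4·5 + 1·11 = -3.

-3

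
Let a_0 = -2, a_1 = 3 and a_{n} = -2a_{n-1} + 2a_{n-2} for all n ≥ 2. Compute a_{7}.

The ordinary generating function has denominator 1 + 2y - 2y^2.
Iterating the recurrence: a_0,…,a_{7} = -2, 3, -10, 26, -72, 196, -536, 1464.

1464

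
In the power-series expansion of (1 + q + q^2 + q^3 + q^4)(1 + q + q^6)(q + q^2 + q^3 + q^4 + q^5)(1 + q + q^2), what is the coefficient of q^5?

21

(1 + q + q^2 + q^3 + q^4) has coefficients 1,1,1,1,1 for degrees 0…4.
(1 + q + q^6) has coefficients 1,1,0,0,0,0 for degrees 0…5.
Multiplying by (q + q^2 + q^3 + q^4 + q^5) gives running coefficients 0,1,2,2,2,2 for degrees 0…5.
Finally multiplying by (1 + q + q^2), the product of all factors after the first has coefficients 0,1,3,5,6,6 for degrees 0…5.
[q^5] = 1·6 + 1·6 + 1·5 + 1·3 + 1·1 = 21.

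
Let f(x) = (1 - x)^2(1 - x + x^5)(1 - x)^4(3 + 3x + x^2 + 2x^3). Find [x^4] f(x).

(1 - x)^2 has coefficients 1,-2,1 for degrees 0…2.
(1 - x + x^5) has coefficients 1,-1,0,0,0 for degrees 0…4.
Multiplying by (1 - x)^4 gives running coefficients 1,-5,10,-10,5 for degrees 0…4.
Finally multiplying by (3 + 3x + x^2 + 2x^3), the product of all factors after the first has coefficients 3,-12,16,-3,-15 for degrees 0…4.
[x^4] = 1·(-15) − 2·(-3) + 1·16 = 7.

7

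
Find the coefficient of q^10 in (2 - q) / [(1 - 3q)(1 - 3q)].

1102248

The denominator gives the recurrence a_n = 6a_(n−1) − 9a_(n−2) for n ≥ 2; the numerator fixes a_0 = 2, a_1 = 11.
Iterating: 2, 11, 48, 189, 702, 2511, 8748, 29889, 100602, 334611, 1102248, so a_10 = 1102248.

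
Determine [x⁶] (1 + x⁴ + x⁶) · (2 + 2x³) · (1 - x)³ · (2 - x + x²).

(1 + x⁴ + x⁶) has coefficients 1,0,0,0,1,0,1 for degrees 0…6.
(2 + 2x³) has coefficients 2,0,0,2,0,0,0 for degrees 0…6.
Multiplying by (1 - x)³ gives running coefficients 2,-6,6,0,-6,6,-2 for degrees 0…6.
Finally multiplying by (2 - x + x²), the product of all factors after the first has coefficients 4,-14,20,-12,-6,18,-16 for degrees 0…6.
[x⁶] = 1·(-16) + 1·20 + 1·4 = 8.

8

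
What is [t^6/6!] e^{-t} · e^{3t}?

The EGF product rule gives c_6 = Σ_{k_1+k_2=6} C(6; k_1,k_2) · ∏ g_i(k_i), where e^{-t} gives (-1)^k; e^{3t} gives (3)^k.
g_1(k) for k = 0…6: 1, -1, 1, -1, 1, -1, 1.
g_2(k) for k = 0…6: 1, 3, 9, 27, 81, 243, 729.
c_6 = Σ_k C(6,k)·g_1(k)·g_2(6−k) = 1·1·729 + 6·(-1)·243 + 15·1·81 + 20·(-1)·27 + 15·1·9 + 6·(-1)·3 + 1·1·1 = 729 − 1458 + 1215 − 540 + 135 − 18 + 1 = 64.

64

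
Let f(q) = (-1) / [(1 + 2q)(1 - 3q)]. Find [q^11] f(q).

Partial fractions give a closed form: a_n = (-2/5)·(-2)^n + (-3/5)·3^n.
At n = 11: a_11 = -105469.

-105469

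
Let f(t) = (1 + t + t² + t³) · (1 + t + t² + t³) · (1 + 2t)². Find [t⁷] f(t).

(1 + t + t² + t³) has coefficients 1,1,1,1 for degrees 0…3.
(1 + t + t² + t³) has coefficients 1,1,1,1,0,0,0,0 for degrees 0…7.
Finally multiplying by (1 + 2t)², the product of all factors after the first has coefficients 1,5,9,9,8,4,0,0 for degrees 0…7.
[t⁷] = 1·0 + 1·0 + 1·4 + 1·8 = 12.

12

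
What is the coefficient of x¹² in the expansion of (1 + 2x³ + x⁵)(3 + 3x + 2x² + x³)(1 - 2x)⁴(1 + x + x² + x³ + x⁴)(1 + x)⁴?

134

(1 + 2x³ + x⁵) has coefficients 1,0,0,2,0,1 for degrees 0…5.
(3 + 3x + 2x² + x³) has coefficients 3,3,2,1,0,0,0,0,0,0,0,0,0 for degrees 0…12.
Multiplying by (1 - 2x)⁴ gives running coefficients 3,-21,50,-39,-8,8,0,16,0,0,0,0,0 for degrees 0…12.
Multiplying by (1 + x + x² + x³ + x⁴) gives running coefficients 3,-18,32,-7,-15,-10,11,-23,16,24,16,16,0 for degrees 0…12.
Finally multiplying by (1 + x)⁴, the product of all factors after the first has coefficients 3,-6,-22,25,80,-2,-115,-106,-65,-16,127,265,272 for degrees 0…12.
[x¹²] = 1·272 + 2·(-16) + 1·(-106) = 134.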